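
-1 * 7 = -7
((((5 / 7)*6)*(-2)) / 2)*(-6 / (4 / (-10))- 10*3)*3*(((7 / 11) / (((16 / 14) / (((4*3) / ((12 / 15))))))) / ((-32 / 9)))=-637875 / 1408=-453.04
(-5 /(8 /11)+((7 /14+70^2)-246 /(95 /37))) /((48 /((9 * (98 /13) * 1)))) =536011833 /79040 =6781.53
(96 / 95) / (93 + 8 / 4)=96 / 9025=0.01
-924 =-924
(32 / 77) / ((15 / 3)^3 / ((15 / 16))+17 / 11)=96 / 31157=0.00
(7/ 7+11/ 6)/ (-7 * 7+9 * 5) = -17/ 24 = -0.71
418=418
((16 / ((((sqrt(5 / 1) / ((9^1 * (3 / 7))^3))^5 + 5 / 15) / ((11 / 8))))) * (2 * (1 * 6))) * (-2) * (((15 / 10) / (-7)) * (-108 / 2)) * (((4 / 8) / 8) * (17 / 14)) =-132202464165824580114976997621633989019607828003 / 95037825519170410408964525828040511804889528 + 325176289682993231313049805789687778525 * sqrt(5) / 1939547459574906334876827057715112485814072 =-1391.05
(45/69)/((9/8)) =40/69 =0.58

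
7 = 7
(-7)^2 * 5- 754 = -509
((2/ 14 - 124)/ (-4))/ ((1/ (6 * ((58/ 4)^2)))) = 2187441/ 56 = 39061.45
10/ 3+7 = 31/ 3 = 10.33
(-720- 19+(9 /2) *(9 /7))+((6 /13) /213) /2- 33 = -9901007 /12922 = -766.21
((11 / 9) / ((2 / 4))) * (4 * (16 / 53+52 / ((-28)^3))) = 2.93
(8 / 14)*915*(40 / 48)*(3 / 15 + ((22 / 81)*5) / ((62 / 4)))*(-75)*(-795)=14592953750 / 1953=7472070.53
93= 93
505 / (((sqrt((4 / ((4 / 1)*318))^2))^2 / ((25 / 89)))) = 1276690500 / 89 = 14344837.08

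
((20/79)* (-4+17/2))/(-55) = -18/869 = -0.02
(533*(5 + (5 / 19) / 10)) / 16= 101803 / 608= 167.44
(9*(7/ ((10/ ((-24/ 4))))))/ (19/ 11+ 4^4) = -11/ 75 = -0.15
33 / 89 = 0.37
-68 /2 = -34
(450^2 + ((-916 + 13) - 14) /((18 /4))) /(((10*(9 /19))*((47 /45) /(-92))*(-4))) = 397815521 /423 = 940462.22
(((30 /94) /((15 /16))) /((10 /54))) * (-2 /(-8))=108 /235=0.46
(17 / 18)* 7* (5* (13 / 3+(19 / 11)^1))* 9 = 1803.03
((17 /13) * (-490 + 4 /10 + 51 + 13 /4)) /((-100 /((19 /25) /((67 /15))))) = 8437083 /8710000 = 0.97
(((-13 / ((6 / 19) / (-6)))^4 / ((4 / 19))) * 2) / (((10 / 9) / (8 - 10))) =-636478771851 / 10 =-63647877185.10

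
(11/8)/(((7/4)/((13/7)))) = 1.46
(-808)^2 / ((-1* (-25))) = 652864 / 25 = 26114.56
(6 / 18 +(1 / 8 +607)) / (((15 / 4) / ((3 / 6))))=14579 / 180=80.99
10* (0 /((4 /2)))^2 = 0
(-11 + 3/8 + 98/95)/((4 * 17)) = -0.14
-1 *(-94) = 94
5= 5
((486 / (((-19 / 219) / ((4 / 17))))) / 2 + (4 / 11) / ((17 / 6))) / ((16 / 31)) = -1276.63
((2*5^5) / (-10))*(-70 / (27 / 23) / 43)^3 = 2608300625000 / 1564936281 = 1666.71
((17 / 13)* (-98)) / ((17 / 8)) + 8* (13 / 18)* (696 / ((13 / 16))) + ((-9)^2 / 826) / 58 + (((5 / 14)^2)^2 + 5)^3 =18973338776575620826345 / 3783128078891126784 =5015.25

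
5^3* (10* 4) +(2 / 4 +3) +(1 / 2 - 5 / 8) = 40027 / 8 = 5003.38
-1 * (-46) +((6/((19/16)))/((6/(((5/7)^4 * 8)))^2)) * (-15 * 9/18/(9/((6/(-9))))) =46.34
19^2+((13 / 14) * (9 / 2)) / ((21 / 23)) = 71653 / 196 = 365.58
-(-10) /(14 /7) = 5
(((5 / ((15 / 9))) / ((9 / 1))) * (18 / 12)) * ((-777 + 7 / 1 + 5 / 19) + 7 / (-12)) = -175633 / 456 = -385.16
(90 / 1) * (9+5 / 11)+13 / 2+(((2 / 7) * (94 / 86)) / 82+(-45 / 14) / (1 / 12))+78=243494253 / 271502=896.84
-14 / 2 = -7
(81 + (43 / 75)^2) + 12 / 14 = 3236068 / 39375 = 82.19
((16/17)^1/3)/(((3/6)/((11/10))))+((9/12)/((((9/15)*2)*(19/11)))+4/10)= 56281/38760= 1.45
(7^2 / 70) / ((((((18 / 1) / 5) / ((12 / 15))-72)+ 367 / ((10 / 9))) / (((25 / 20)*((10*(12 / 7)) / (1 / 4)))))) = 50 / 219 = 0.23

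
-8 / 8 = -1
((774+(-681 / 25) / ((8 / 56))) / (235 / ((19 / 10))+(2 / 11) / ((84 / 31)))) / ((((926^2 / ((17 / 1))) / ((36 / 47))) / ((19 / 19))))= 19585464822 / 273618356803175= 0.00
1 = 1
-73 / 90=-0.81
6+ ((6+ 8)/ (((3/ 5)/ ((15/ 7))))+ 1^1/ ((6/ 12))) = 58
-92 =-92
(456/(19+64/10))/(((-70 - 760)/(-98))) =22344/10541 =2.12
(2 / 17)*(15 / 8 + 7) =71 / 68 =1.04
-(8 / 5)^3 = -512 / 125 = -4.10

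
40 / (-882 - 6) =-0.05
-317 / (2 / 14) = -2219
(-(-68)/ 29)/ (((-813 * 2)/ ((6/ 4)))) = -17/ 7859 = -0.00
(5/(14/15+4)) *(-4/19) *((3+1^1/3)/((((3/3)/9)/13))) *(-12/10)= 70200/703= 99.86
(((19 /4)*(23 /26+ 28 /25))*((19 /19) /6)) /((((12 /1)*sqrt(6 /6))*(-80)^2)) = 24757 /1198080000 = 0.00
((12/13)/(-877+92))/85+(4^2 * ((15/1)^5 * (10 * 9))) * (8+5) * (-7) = -99508500000.00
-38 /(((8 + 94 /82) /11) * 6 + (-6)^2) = -8569 /9243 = -0.93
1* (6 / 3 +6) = 8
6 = 6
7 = 7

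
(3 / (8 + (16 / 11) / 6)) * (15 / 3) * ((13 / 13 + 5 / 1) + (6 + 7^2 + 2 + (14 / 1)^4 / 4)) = 4785165 / 272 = 17592.52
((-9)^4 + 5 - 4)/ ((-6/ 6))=-6562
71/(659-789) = -71/130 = -0.55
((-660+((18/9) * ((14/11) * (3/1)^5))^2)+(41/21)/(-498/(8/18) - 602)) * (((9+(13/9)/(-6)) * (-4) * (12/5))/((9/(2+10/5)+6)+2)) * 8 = -36804059619229184/1468241775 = -25066756.88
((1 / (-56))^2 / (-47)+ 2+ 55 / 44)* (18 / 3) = 19.50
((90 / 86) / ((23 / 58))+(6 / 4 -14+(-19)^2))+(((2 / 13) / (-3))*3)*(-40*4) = 9662149 / 25714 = 375.75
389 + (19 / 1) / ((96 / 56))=4801 / 12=400.08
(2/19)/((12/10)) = 5/57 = 0.09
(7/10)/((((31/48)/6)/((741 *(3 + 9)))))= 8963136/155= 57826.68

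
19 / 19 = 1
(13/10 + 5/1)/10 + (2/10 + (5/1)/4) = 52/25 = 2.08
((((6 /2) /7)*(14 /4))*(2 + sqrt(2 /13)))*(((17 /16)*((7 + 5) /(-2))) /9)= -17 /8 - 17*sqrt(26) /208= -2.54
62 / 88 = 31 / 44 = 0.70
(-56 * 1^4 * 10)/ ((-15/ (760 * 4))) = 340480/ 3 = 113493.33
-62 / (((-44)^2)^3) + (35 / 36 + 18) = 18.97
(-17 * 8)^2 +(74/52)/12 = 5770789/312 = 18496.12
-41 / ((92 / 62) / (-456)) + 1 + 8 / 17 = 4926971 / 391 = 12600.95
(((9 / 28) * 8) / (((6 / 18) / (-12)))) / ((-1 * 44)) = 162 / 77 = 2.10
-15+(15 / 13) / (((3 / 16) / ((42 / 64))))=-10.96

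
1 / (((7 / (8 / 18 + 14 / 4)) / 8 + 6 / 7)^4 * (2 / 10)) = 15619442196736 / 4233886210125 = 3.69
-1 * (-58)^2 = -3364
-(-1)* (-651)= -651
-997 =-997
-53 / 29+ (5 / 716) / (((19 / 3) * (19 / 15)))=-13692703 / 7495804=-1.83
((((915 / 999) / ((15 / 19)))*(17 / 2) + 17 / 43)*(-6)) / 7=-125885 / 14319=-8.79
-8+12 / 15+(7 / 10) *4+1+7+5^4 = 3143 / 5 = 628.60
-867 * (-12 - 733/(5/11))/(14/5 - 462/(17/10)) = -119724897/22862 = -5236.85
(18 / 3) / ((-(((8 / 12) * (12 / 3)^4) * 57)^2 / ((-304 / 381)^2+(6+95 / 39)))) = -17120731 / 29763854794752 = -0.00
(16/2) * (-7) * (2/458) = -56/229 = -0.24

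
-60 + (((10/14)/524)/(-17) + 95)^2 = 34858287910065/3888270736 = 8964.98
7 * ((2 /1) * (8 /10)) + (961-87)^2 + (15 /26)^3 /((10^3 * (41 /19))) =22018773543173 /28824640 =763887.20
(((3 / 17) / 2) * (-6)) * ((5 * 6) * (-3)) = 810 / 17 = 47.65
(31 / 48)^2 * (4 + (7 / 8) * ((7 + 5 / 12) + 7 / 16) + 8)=6964367 / 884736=7.87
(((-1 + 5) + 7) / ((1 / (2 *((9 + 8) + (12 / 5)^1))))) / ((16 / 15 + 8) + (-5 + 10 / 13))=83226 / 943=88.26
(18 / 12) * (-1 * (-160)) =240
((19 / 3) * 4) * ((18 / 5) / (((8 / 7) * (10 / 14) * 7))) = 399 / 25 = 15.96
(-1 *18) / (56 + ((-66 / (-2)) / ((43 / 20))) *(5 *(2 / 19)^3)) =-2654433 / 8271436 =-0.32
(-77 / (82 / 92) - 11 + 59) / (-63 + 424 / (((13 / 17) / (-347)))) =20462 / 102581795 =0.00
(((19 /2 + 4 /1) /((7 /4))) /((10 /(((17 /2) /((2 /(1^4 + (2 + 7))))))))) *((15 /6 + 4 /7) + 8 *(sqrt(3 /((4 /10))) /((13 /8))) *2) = 19737 /196 + 14688 *sqrt(30) /91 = 984.76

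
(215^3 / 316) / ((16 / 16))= 9938375 / 316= 31450.55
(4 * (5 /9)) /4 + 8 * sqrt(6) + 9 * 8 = 8 * sqrt(6) + 653 /9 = 92.15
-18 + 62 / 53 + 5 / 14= -12223 / 742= -16.47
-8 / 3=-2.67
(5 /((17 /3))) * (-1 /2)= -15 /34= -0.44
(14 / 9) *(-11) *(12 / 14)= -44 / 3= -14.67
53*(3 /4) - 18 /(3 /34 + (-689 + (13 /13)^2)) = 39.78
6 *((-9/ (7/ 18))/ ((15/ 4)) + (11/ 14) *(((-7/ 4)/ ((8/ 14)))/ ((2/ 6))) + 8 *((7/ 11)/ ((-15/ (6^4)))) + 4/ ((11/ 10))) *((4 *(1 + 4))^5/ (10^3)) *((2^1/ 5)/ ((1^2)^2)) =-265880400/ 77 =-3452992.21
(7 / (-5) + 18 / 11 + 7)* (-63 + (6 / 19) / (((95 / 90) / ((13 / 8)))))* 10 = -17963730 / 3971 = -4523.73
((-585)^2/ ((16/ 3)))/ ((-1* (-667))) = 1026675/ 10672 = 96.20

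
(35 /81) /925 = 7 /14985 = 0.00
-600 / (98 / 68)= -20400 / 49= -416.33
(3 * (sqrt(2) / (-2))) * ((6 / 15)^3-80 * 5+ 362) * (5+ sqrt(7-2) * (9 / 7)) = 64017 * sqrt(10) / 875+ 7113 * sqrt(2) / 25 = 633.73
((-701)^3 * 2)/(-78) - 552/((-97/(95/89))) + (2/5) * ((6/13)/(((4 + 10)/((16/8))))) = 104084039569043/11784045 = 8832624.08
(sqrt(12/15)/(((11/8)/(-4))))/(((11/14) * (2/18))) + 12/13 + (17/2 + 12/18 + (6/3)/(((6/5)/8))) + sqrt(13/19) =-8064 * sqrt(5)/605 + sqrt(247)/19 + 609/26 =-5.55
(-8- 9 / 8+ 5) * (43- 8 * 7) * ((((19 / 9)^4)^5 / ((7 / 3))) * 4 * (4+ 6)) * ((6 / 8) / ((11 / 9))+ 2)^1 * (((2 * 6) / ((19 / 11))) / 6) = 162675556186669284865719173275 / 18911924047421889246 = 8601745426.79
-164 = -164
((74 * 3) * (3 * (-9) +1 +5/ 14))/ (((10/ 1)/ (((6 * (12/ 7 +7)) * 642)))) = -4681699614/ 245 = -19108978.02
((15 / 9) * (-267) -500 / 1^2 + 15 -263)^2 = 1423249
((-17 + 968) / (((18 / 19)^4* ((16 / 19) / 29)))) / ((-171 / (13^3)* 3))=-2632095973741 / 15116544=-174120.22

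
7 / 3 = 2.33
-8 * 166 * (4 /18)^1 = -2656 /9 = -295.11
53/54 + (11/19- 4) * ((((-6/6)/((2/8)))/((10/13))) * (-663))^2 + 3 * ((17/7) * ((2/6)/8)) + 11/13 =-75929794724387/1867320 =-40662443.89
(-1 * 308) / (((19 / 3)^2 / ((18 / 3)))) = -16632 / 361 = -46.07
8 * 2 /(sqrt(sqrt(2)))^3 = 8 * 2^(1 /4) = 9.51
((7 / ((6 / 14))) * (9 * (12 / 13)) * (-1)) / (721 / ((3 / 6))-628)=-882 / 5291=-0.17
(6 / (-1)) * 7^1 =-42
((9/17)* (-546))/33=-1638/187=-8.76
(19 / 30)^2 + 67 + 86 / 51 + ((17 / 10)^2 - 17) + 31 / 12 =880679 / 15300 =57.56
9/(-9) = -1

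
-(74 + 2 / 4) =-149 / 2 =-74.50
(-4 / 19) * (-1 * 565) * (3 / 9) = 2260 / 57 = 39.65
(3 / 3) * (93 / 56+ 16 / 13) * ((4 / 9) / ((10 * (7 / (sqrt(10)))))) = 421 * sqrt(10) / 22932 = 0.06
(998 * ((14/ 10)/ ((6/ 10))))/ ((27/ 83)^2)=22005.74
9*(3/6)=9/2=4.50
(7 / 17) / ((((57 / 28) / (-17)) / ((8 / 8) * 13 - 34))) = 1372 / 19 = 72.21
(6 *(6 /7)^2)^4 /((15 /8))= 5804752896 /28824005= 201.39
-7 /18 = -0.39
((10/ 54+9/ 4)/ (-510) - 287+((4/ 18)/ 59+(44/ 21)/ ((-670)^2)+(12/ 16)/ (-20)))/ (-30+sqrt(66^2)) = -293112099424489/ 36761742561600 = -7.97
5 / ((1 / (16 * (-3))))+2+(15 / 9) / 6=-4279 / 18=-237.72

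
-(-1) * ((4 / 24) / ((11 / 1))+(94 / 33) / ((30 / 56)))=5279 / 990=5.33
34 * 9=306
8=8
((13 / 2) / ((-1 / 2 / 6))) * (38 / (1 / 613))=-1816932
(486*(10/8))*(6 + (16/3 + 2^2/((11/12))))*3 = 314685/11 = 28607.73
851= 851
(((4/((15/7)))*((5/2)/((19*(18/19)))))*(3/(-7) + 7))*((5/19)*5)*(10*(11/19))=126500/9747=12.98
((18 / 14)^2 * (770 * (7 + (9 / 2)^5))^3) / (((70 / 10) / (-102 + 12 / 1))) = -126286325720110834801875 / 2048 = -61663244980522868555.60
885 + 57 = 942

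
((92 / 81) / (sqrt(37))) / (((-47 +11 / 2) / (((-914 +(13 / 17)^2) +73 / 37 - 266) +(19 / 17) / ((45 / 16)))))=104213245456 * sqrt(37) / 119695249935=5.30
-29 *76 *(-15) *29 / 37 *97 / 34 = 46498890 / 629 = 73925.10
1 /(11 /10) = 10 /11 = 0.91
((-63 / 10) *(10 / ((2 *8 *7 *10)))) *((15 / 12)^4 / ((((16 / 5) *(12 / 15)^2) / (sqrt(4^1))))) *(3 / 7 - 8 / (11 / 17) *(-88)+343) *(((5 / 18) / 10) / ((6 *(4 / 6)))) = -39140625 / 29360128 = -1.33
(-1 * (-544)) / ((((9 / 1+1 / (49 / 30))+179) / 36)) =479808 / 4621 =103.83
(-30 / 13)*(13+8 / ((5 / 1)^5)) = -243798 / 8125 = -30.01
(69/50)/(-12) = -23/200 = -0.12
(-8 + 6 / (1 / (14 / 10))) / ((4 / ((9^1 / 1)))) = 0.90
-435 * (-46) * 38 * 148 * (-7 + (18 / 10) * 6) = 427637712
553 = 553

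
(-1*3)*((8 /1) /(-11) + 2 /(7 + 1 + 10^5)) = 400021 /183348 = 2.18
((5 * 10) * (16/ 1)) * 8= 6400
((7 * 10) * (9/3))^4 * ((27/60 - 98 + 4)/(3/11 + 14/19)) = -38024827879500/211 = -180212454405.21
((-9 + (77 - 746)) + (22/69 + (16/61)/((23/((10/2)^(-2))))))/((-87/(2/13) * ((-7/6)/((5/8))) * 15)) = -2742652/64082025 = -0.04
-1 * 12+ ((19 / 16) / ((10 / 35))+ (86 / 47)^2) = -317787 / 70688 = -4.50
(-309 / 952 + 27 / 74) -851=-29974205 / 35224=-850.96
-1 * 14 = -14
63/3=21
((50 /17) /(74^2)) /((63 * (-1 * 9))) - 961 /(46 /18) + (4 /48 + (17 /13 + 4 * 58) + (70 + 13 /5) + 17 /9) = -5378843476787 /78910830180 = -68.16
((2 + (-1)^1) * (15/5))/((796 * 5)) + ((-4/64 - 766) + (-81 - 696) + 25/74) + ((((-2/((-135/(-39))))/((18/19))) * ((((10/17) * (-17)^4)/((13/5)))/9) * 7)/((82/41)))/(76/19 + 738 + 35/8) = -567278910924367/366286866480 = -1548.73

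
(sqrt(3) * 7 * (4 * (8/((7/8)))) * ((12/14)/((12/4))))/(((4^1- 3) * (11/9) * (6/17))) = 13056 * sqrt(3)/77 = 293.68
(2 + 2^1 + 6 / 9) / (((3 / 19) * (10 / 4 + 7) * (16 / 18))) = 7 / 2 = 3.50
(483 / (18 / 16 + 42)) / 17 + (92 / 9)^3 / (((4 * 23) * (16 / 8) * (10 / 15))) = 193468 / 20655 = 9.37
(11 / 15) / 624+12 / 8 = 14051 / 9360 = 1.50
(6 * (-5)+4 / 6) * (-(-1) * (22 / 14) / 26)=-484 / 273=-1.77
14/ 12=7/ 6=1.17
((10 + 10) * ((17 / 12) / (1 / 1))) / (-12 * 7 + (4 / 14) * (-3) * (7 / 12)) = -170 / 507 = -0.34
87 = 87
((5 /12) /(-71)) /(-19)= 5 /16188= 0.00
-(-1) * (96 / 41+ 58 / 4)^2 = 1907161 / 6724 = 283.63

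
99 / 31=3.19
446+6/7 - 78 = 2582/7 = 368.86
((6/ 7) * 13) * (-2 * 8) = -1248/ 7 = -178.29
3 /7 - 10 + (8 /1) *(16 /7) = 61 /7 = 8.71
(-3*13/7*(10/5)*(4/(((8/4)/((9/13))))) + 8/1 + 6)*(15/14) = -75/49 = -1.53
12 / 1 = 12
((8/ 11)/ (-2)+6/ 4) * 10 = 125/ 11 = 11.36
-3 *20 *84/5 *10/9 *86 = -96320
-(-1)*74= 74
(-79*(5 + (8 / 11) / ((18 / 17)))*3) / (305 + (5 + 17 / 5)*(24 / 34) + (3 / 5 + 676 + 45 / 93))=-23439379 / 17182539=-1.36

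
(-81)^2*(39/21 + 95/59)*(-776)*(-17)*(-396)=-49081619499264/413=-118841693702.82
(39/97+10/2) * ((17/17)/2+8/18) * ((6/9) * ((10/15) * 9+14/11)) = 24.74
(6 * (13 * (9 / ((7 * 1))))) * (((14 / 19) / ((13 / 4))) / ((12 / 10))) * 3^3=9720 / 19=511.58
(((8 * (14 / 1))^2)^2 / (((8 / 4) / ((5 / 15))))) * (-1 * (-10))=786759680 / 3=262253226.67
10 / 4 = 5 / 2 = 2.50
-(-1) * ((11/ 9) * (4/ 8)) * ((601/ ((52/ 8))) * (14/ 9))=92554/ 1053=87.90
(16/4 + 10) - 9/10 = 131/10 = 13.10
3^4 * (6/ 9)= 54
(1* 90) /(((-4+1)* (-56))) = 15 /28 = 0.54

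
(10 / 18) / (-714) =-0.00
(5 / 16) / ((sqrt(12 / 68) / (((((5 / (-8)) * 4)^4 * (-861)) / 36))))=-896875 * sqrt(51) / 9216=-694.98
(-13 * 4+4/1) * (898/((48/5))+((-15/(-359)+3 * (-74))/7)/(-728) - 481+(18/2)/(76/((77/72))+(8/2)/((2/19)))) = 1373286999016/73864609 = 18591.95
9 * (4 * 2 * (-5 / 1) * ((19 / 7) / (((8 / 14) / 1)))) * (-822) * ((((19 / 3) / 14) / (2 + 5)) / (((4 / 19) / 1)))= 42285735 / 98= 431487.09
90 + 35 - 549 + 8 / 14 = -2964 / 7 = -423.43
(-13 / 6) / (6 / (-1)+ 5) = 13 / 6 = 2.17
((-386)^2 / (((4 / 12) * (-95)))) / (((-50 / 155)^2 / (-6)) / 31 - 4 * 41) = 19974329262 / 696218045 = 28.69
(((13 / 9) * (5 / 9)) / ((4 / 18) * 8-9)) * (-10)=10 / 9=1.11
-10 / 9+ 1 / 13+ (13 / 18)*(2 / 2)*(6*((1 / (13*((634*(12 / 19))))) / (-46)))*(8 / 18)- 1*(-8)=213917693 / 30709692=6.97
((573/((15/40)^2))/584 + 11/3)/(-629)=-21/1241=-0.02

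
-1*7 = -7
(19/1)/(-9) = -19/9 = -2.11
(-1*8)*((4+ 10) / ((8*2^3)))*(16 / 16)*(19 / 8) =-4.16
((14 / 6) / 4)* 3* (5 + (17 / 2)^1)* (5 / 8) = 14.77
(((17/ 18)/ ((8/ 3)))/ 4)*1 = 17/ 192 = 0.09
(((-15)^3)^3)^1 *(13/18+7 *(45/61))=-27606603515625/122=-226283635373.98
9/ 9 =1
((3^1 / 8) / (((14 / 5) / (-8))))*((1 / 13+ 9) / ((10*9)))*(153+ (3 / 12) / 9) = -46433 / 2808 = -16.54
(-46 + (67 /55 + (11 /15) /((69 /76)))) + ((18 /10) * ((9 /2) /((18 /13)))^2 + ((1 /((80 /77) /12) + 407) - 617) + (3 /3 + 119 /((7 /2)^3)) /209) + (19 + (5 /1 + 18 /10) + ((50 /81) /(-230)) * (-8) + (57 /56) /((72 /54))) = -600785453971 /3052637280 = -196.81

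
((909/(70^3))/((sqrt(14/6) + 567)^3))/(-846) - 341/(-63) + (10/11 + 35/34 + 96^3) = 884743.35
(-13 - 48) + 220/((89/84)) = 13051/89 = 146.64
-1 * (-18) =18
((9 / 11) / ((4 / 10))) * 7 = 315 / 22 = 14.32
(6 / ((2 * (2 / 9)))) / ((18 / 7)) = 5.25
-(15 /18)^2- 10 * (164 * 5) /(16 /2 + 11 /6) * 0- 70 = -2545 /36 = -70.69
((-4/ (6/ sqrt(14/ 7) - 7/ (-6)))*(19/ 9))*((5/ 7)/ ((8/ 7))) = 665/ 1797 - 570*sqrt(2)/ 599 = -0.98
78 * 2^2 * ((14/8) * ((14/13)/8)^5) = 352947/14623232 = 0.02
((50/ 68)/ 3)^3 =15625/ 1061208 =0.01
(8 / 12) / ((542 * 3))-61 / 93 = -49562 / 75609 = -0.66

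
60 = 60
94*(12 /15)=376 /5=75.20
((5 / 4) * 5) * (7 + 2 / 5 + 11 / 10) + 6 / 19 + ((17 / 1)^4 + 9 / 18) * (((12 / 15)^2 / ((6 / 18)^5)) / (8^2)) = 385720303 / 1900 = 203010.69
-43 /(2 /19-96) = 817 /1822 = 0.45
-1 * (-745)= 745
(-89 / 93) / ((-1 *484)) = 89 / 45012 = 0.00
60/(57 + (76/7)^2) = 2940/8569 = 0.34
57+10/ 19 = 1093/ 19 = 57.53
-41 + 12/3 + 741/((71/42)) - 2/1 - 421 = -21.66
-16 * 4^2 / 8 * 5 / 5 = -32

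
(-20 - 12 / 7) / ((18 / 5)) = -380 / 63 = -6.03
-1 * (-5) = 5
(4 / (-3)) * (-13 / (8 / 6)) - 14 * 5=-57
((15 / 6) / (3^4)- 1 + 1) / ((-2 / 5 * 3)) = -25 / 972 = -0.03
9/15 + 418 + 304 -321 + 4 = 2028/5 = 405.60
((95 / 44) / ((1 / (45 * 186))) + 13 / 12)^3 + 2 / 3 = 13576538493533656169 / 2299968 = 5902924950926.99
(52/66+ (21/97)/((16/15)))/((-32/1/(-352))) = 50747/4656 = 10.90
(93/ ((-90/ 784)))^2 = 147671104/ 225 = 656316.02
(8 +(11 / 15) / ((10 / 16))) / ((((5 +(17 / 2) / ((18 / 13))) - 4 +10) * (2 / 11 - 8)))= -1056 / 15425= -0.07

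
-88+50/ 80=-699/ 8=-87.38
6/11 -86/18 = -419/99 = -4.23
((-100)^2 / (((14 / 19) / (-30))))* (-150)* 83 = 35482500000 / 7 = 5068928571.43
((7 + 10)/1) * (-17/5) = -289/5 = -57.80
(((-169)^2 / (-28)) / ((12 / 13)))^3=-51185893014090757 / 37933056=-1349374356.08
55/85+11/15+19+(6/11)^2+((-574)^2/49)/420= 2641312/71995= 36.69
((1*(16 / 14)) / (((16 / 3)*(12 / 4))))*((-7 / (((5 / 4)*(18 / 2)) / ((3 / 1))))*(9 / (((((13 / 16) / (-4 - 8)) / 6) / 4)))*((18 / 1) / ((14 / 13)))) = 248832 / 35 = 7109.49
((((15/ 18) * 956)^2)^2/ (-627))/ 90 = -3262808641000/ 457083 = -7138328.58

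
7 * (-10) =-70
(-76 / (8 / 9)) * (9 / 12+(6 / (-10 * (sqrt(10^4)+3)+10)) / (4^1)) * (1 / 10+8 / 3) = -2408079 / 13600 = -177.06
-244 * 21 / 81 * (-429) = 244244 / 9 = 27138.22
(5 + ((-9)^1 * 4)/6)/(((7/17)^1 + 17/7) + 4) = -119/814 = -0.15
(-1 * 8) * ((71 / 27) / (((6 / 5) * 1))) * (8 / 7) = -11360 / 567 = -20.04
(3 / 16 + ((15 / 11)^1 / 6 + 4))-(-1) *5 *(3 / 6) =6.91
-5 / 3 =-1.67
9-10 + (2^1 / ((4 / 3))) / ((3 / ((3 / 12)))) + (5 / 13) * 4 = 69 / 104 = 0.66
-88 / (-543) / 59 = 88 / 32037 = 0.00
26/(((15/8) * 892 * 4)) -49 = -163892/3345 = -49.00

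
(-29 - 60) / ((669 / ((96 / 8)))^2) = -1424 / 49729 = -0.03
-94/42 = -47/21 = -2.24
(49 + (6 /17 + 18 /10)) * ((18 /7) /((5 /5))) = 78264 /595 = 131.54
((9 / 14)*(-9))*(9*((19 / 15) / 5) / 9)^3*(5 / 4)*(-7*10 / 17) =20577 / 42500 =0.48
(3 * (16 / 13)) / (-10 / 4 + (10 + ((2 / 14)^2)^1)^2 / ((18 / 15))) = 345744 / 7601035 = 0.05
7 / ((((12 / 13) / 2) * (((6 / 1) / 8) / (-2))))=-364 / 9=-40.44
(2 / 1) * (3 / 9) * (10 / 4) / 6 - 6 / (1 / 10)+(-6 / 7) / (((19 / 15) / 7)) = -22045 / 342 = -64.46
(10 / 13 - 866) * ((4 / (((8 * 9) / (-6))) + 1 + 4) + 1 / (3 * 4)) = -53428 / 13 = -4109.85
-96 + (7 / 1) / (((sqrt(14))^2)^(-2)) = 1276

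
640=640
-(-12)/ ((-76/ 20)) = -60/ 19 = -3.16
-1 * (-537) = 537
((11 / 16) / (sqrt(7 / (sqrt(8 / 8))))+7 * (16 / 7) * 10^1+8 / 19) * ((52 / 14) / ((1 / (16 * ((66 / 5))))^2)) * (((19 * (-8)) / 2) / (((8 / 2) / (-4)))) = 1514912256 * sqrt(7) / 1225+353489190912 / 175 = 2023210136.71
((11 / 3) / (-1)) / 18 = -11 / 54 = -0.20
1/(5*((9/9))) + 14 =71/5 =14.20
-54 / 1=-54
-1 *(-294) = 294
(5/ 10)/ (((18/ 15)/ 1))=5/ 12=0.42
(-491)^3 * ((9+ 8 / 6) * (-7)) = 25686457307 / 3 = 8562152435.67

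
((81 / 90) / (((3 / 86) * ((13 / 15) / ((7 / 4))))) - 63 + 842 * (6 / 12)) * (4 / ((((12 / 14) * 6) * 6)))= 149275 / 2808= 53.16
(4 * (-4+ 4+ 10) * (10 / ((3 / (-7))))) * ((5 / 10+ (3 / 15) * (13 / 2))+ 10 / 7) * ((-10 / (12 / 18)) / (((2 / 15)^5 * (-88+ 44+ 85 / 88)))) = -94390312500 / 3787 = -24924825.06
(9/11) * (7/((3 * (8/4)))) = 21/22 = 0.95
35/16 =2.19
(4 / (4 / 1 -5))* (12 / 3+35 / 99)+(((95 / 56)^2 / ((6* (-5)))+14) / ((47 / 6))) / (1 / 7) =-10400263 / 2084544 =-4.99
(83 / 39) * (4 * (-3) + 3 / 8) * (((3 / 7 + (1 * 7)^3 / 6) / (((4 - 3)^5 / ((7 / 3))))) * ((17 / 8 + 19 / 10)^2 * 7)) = -1129341913889 / 2995200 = -377050.59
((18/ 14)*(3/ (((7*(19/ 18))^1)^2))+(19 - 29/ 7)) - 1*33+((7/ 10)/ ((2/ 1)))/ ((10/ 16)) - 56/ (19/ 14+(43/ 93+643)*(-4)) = -36269127723701/ 2073654494275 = -17.49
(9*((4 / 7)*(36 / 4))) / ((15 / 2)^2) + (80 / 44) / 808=320843 / 388850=0.83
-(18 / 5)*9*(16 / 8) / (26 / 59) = -9558 / 65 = -147.05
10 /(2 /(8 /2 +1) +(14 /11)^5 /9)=36236475 /2794019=12.97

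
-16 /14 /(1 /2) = -16 /7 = -2.29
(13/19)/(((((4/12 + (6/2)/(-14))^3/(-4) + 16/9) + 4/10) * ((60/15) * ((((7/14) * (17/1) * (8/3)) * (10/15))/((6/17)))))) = 32506110/17715717629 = 0.00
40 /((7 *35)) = 8 /49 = 0.16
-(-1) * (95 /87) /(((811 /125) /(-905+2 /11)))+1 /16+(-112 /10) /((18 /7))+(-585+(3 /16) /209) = -656135470249 /884784780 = -741.58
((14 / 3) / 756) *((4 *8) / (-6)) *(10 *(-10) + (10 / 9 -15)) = 8200 / 2187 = 3.75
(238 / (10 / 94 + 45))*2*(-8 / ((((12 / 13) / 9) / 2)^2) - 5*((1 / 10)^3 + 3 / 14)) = -3403985293 / 106000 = -32113.07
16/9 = 1.78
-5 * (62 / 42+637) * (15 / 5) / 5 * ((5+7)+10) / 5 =-294976 / 35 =-8427.89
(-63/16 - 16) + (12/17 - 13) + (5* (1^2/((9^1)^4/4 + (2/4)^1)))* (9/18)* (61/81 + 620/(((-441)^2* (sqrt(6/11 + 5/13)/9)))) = -4660397581/144596016 + 6200* sqrt(19019)/18862042311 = -32.23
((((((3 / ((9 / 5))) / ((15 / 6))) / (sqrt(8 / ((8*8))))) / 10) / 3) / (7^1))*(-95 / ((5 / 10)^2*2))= -76*sqrt(2) / 63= -1.71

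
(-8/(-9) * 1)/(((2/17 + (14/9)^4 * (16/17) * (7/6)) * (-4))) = -37179/1095331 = -0.03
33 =33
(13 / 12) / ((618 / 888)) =481 / 309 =1.56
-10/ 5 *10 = -20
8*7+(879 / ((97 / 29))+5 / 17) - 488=-278536 / 1649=-168.91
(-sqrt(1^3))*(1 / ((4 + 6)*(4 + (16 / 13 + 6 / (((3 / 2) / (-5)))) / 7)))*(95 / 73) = -1729 / 17520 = -0.10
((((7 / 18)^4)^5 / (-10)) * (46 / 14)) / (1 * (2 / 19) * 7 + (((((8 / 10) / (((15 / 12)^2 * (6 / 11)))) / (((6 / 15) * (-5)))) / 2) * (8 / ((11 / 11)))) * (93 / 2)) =124532929900201587275 / 5241513809788545917888973766656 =0.00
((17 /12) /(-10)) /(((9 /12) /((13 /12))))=-221 /1080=-0.20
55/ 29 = 1.90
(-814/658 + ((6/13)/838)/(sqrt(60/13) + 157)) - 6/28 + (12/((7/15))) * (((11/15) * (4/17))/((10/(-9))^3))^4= -650613025840892459717891441/450274127275496459960937500 - 6 * sqrt(195)/1745093519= -1.44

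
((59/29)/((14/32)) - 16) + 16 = 944/203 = 4.65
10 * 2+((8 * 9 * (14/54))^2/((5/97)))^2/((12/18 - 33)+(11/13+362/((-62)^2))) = -2311992095160404/1588380975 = -1455565.21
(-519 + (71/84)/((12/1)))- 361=-886969/1008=-879.93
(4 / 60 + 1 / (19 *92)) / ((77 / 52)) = 22919 / 504735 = 0.05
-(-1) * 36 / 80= 9 / 20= 0.45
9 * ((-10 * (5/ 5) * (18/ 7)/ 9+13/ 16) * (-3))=6183/ 112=55.21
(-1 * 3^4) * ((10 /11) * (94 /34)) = -38070 /187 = -203.58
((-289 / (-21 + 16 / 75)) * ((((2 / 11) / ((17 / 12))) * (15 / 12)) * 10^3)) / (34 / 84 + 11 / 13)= 20884500000 / 11712767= 1783.05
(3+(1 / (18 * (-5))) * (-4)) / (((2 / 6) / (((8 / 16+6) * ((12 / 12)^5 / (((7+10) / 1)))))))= 1781 / 510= 3.49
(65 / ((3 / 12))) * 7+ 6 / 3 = 1822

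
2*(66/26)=66/13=5.08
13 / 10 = 1.30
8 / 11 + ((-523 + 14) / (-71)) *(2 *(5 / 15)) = 12902 / 2343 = 5.51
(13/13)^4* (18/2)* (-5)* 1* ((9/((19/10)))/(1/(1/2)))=-2025/19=-106.58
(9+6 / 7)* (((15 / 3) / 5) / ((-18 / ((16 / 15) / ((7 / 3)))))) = -0.25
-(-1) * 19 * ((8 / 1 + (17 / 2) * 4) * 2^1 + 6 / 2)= 1653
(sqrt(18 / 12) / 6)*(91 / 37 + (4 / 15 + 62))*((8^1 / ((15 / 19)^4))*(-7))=-1904.63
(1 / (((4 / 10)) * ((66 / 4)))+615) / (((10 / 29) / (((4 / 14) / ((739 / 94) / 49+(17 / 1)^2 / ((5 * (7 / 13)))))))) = 387364600 / 81701433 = 4.74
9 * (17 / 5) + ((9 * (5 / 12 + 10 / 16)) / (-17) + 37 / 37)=21113 / 680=31.05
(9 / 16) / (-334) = -9 / 5344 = -0.00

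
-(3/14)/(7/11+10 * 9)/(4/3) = -99/55832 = -0.00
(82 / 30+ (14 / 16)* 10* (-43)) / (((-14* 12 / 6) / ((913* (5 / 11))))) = 5536.05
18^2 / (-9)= -36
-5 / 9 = -0.56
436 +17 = 453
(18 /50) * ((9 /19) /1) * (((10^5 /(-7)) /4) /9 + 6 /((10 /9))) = -1109691 /16625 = -66.75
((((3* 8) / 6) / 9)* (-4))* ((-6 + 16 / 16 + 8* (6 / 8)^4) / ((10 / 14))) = 553 / 90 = 6.14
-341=-341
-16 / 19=-0.84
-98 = -98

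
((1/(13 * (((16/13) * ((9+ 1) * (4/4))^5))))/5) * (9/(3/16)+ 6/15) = 121/20000000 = 0.00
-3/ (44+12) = -3/ 56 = -0.05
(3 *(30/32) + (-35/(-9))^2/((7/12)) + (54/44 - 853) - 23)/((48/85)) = -1498.19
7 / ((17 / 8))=56 / 17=3.29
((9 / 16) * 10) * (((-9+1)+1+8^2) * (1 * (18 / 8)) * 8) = 23085 / 4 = 5771.25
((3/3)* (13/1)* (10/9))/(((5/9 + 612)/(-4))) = -0.09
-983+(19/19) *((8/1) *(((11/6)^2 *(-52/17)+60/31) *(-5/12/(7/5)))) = -963.13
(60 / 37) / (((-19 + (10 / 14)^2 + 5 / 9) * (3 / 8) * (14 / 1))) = -5040 / 292633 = -0.02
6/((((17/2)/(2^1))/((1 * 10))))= 240/17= 14.12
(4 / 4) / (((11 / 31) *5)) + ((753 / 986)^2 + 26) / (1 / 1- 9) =-1180321167 / 427766240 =-2.76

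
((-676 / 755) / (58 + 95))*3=-676 / 38505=-0.02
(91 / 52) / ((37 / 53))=371 / 148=2.51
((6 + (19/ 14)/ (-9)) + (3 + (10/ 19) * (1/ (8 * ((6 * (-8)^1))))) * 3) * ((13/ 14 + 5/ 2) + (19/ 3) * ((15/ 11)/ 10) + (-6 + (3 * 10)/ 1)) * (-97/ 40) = -480636098137/ 471905280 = -1018.50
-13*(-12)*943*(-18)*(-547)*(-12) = -17381104416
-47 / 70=-0.67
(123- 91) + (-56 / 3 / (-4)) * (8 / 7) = 112 / 3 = 37.33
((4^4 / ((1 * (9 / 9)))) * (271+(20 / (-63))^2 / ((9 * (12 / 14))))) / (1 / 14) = 2124256768 / 2187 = 971310.82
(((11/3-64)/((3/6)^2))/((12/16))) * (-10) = 28960/9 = 3217.78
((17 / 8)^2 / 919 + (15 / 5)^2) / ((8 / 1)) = 529633 / 470528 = 1.13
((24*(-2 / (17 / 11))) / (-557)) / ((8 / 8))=528 / 9469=0.06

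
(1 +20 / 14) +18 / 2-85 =-515 / 7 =-73.57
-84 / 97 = -0.87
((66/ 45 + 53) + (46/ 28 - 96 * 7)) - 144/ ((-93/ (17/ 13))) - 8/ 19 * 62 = -1029054049/ 1607970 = -639.97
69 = 69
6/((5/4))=24/5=4.80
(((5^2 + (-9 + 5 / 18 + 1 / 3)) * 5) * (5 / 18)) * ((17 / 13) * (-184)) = -449650 / 81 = -5551.23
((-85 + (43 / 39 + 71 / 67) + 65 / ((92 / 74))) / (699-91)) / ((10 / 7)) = -5141731 / 146160768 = -0.04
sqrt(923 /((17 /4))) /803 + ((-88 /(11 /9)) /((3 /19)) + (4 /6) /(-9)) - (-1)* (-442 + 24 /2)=-23924 /27 + 2* sqrt(15691) /13651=-886.06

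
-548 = -548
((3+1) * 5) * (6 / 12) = 10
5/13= 0.38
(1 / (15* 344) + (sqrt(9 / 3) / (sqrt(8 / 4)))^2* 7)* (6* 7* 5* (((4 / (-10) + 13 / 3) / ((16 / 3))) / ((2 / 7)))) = 156637271 / 27520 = 5691.76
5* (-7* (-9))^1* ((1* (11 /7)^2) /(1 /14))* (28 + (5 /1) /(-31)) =9398070 /31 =303163.55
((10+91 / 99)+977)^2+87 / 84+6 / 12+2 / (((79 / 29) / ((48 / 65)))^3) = 36265469992354513632653 / 37157780450290500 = 975985.91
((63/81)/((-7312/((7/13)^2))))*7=-2401/11121552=-0.00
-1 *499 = -499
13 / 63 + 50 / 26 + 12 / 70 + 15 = 10121 / 585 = 17.30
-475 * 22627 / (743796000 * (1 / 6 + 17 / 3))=-429913 / 173552400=-0.00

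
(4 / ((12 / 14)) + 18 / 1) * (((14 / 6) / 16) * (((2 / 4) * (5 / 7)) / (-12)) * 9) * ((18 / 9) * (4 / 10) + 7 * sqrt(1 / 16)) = -289 / 128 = -2.26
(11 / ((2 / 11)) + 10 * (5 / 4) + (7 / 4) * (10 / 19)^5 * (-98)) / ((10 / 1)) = 163605227 / 24760990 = 6.61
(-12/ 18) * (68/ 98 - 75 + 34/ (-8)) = 15397/ 294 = 52.37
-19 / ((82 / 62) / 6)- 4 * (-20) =-254 / 41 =-6.20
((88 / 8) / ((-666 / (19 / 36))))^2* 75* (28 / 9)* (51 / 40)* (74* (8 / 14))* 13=48267505 / 3884112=12.43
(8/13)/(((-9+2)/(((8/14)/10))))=-16/3185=-0.01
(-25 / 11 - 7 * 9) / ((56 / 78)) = -14001 / 154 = -90.92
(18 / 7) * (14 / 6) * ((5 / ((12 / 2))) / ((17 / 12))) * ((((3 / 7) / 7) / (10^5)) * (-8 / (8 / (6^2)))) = -81 / 1041250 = -0.00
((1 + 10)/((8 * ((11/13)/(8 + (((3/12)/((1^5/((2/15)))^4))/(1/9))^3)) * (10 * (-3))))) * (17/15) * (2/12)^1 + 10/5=921750732420107/480541992187500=1.92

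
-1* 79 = -79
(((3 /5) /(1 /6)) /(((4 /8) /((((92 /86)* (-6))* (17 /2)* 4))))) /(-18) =18768 /215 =87.29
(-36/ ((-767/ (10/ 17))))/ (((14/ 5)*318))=150/ 4837469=0.00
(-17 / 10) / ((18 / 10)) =-17 / 18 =-0.94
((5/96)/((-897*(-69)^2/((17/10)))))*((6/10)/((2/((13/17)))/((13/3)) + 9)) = -0.00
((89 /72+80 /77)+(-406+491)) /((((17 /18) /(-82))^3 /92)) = -1988052465856608 /378301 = -5255213350.89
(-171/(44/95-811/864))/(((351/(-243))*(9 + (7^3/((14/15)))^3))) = -112285440/22384652811391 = -0.00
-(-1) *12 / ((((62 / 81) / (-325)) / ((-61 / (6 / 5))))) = 8029125 / 31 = 259004.03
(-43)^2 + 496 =2345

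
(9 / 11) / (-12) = -3 / 44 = -0.07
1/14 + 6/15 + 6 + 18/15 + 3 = 747/70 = 10.67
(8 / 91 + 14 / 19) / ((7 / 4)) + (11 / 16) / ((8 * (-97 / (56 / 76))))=35361383 / 75135424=0.47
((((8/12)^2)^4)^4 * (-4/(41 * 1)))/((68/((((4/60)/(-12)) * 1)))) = 1073741824/58119978223337992965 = 0.00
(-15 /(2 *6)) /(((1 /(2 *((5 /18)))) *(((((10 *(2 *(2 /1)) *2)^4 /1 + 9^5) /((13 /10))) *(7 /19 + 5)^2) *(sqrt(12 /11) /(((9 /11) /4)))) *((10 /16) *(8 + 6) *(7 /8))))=-4693 *sqrt(33) /1380148908864264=-0.00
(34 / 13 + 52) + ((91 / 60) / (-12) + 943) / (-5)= -6269297 / 46800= -133.96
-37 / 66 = -0.56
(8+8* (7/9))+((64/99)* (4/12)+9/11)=4531/297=15.26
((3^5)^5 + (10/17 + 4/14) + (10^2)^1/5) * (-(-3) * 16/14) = 2419856268628824/833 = 2904989518161.85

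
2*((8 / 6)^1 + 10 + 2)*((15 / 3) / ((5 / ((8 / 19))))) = 640 / 57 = 11.23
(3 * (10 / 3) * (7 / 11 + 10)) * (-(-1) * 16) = 18720 / 11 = 1701.82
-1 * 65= -65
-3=-3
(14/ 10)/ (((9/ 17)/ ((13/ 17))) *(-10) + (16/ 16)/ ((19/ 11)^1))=-1729/ 7835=-0.22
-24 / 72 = -1 / 3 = -0.33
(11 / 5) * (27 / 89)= 0.67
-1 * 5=-5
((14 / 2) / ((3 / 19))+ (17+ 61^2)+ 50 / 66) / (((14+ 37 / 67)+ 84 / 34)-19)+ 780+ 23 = -13753215 / 12386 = -1110.38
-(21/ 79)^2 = -441/ 6241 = -0.07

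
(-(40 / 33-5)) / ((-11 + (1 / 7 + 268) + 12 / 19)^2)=2211125 / 38787957648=0.00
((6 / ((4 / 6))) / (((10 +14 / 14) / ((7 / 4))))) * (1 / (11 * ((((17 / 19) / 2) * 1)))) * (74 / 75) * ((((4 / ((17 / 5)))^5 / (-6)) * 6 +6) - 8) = -89164297782 / 73016146225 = -1.22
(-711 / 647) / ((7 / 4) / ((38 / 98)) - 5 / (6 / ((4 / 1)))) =-162108 / 174043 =-0.93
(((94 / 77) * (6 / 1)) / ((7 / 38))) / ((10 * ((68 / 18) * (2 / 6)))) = 3.16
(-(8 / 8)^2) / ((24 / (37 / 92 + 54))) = -5005 / 2208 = -2.27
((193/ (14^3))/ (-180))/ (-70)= 0.00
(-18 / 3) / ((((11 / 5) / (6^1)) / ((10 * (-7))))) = 12600 / 11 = 1145.45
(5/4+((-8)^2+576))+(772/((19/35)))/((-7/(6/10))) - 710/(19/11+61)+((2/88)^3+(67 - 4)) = 63771192751/111676224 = 571.04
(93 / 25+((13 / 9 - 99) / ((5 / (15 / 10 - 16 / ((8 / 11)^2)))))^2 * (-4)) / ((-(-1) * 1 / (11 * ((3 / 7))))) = -4005143516 / 675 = -5933545.95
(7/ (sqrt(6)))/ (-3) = -7 * sqrt(6)/ 18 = -0.95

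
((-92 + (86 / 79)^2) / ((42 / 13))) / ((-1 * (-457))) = -526292 / 8556411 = -0.06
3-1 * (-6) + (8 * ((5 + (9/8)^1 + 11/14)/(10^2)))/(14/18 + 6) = 387783/42700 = 9.08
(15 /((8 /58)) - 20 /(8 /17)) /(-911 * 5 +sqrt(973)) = -1207075 /82988208 - 265 * sqrt(973) /82988208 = -0.01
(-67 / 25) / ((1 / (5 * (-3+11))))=-536 / 5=-107.20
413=413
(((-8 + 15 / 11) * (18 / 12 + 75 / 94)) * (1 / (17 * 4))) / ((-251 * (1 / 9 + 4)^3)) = 1436859 / 111742493467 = 0.00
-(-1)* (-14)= -14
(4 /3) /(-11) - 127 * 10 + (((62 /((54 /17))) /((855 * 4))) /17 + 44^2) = 676360061 /1015740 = 665.88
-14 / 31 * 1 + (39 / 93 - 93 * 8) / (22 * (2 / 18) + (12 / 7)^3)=-71481809 / 716038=-99.83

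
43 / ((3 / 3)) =43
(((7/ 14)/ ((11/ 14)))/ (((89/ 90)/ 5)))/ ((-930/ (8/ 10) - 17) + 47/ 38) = -59850/ 21916873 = -0.00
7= 7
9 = 9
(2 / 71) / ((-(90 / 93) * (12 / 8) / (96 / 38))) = -992 / 20235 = -0.05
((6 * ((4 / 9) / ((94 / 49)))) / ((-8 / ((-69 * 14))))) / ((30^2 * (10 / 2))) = 7889 / 211500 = 0.04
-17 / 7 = -2.43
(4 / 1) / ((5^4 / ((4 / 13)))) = 16 / 8125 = 0.00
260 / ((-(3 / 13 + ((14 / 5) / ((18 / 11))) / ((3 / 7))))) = -114075 / 1853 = -61.56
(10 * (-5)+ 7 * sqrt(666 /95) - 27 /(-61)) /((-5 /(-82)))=-247886 /305+ 1722 * sqrt(7030) /475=-508.78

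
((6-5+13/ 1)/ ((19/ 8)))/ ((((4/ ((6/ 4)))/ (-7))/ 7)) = -2058/ 19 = -108.32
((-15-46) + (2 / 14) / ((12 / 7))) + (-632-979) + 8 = -19967 / 12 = -1663.92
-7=-7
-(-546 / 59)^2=-298116 / 3481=-85.64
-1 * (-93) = 93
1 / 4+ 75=301 / 4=75.25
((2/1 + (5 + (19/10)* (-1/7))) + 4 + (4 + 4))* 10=1311/7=187.29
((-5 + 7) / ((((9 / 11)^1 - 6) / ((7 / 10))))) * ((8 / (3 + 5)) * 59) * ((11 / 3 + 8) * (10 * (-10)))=3180100 / 171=18597.08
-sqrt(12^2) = -12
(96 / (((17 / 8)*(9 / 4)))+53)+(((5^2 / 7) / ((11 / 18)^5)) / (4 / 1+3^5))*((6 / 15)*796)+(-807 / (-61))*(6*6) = 522675470995901 / 866280283869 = 603.36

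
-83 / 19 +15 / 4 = -47 / 76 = -0.62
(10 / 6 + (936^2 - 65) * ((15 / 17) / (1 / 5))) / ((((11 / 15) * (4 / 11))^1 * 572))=246383825 / 9724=25337.70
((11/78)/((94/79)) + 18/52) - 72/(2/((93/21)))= -8158663/51324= -158.96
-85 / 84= -1.01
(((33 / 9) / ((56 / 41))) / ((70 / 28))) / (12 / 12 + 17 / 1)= 451 / 7560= 0.06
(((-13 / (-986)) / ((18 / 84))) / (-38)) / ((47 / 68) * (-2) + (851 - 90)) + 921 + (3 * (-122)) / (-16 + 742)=4755038401769 / 5165735751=920.50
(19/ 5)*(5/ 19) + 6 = 7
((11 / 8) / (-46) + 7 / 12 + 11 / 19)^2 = 564205009 / 439992576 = 1.28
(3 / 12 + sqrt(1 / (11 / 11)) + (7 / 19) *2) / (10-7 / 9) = 1359 / 6308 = 0.22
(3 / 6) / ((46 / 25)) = 25 / 92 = 0.27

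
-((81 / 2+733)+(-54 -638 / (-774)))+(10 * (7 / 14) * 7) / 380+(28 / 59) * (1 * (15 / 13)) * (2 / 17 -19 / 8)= -276685300201 / 383503068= -721.47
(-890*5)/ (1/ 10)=-44500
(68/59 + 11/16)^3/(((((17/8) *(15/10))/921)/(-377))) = -606567561461667/893809408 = -678631.88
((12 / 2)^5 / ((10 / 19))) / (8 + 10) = 4104 / 5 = 820.80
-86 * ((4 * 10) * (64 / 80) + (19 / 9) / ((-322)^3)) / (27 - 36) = 413455294415 / 1352143044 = 305.78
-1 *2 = -2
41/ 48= 0.85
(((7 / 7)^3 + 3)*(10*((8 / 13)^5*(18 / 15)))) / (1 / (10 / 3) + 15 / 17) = 89128960 / 24876631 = 3.58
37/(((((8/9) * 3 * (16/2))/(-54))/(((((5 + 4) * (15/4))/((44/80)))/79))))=-2022975/27808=-72.75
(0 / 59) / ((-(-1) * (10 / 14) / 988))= 0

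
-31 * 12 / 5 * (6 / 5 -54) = 98208 / 25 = 3928.32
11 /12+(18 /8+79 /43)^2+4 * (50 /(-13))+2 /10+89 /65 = 21959599 /5768880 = 3.81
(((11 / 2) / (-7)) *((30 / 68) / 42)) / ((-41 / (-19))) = -1045 / 273224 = -0.00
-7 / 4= -1.75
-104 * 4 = -416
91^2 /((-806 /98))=-31213 /31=-1006.87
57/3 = 19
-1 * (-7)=7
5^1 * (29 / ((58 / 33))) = 165 / 2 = 82.50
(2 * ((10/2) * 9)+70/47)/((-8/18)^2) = 87075/188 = 463.16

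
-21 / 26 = -0.81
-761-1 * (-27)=-734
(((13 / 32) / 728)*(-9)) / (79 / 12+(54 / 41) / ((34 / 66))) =-18819 / 34248256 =-0.00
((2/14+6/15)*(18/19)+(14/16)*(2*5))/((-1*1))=-1297/140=-9.26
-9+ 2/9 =-79/9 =-8.78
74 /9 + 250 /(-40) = 71 /36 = 1.97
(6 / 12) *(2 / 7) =1 / 7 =0.14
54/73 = 0.74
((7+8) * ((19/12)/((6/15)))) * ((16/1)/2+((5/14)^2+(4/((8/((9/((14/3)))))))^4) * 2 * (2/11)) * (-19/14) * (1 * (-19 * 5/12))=12116657563375/2271768576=5333.58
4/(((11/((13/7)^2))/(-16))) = -10816/539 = -20.07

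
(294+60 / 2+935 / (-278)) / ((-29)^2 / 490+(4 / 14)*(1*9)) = 21838565 / 292039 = 74.78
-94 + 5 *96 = 386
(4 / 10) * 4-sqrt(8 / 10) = 8 / 5-2 * sqrt(5) / 5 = 0.71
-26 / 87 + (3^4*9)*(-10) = -634256 / 87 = -7290.30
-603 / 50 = -12.06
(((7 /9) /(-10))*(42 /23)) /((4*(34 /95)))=-931 /9384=-0.10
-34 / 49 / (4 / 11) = -187 / 98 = -1.91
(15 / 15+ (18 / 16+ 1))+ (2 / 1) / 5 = 141 / 40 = 3.52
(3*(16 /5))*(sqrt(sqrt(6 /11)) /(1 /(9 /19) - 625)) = -216*11^(3 /4)*6^(1 /4) /154165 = -0.01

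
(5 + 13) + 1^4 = 19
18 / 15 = 6 / 5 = 1.20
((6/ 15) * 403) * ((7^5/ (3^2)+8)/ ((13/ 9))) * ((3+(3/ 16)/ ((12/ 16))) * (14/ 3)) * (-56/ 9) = -2666476904/ 135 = -19751680.77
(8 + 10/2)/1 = 13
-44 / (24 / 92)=-506 / 3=-168.67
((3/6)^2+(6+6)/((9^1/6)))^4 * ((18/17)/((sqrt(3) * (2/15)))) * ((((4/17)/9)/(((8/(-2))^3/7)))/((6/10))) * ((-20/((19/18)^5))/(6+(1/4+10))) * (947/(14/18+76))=34815897020710575 * sqrt(3)/51425347396904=1172.63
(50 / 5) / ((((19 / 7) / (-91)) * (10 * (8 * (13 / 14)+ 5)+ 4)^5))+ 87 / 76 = 6350544232552357 / 5547601905083696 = 1.14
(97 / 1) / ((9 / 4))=43.11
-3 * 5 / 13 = -15 / 13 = -1.15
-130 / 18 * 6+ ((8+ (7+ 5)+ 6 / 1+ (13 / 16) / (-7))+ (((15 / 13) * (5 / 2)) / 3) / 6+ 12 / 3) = -19349 / 1456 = -13.29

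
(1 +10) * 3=33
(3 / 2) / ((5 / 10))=3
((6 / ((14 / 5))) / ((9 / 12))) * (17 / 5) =68 / 7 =9.71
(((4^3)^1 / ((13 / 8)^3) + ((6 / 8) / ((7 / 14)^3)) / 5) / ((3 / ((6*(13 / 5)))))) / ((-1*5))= -354044 / 21125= -16.76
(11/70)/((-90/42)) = -11/150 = -0.07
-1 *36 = -36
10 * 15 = 150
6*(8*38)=1824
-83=-83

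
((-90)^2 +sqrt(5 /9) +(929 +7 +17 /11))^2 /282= 99413 * sqrt(5) /4653 +44473250863 /153549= 289683.34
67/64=1.05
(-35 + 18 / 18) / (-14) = 17 / 7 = 2.43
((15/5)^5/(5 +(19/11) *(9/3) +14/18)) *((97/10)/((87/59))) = 145.85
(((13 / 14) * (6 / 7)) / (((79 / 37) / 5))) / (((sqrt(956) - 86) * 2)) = -62049 / 4985848 - 1443 * sqrt(239) / 4985848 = -0.02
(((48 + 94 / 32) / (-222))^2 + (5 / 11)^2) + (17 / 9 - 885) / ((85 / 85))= -149753371247 / 169624576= -882.85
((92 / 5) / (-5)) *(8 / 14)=-368 / 175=-2.10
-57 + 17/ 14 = -781/ 14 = -55.79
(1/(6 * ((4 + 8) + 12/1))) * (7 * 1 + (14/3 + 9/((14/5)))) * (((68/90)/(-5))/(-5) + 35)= 197045/54432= 3.62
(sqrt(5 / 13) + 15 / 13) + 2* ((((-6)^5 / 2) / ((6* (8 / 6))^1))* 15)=-189525 / 13 + sqrt(65) / 13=-14578.23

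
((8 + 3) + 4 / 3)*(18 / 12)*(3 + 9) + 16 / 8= 224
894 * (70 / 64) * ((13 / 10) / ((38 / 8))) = 40677 / 152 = 267.61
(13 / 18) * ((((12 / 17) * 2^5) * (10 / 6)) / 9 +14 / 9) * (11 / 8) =62777 / 11016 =5.70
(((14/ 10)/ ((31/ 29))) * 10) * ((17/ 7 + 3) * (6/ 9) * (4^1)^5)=4513792/ 93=48535.40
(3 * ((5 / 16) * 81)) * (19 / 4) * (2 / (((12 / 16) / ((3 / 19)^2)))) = 3645 / 152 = 23.98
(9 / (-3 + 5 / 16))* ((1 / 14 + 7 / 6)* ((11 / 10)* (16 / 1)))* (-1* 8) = 878592 / 1505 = 583.78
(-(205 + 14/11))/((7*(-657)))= 2269/50589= 0.04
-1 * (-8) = 8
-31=-31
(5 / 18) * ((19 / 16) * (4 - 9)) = -475 / 288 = -1.65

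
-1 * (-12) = 12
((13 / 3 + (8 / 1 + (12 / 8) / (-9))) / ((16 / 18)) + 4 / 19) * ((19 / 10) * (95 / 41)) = 80275 / 1312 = 61.19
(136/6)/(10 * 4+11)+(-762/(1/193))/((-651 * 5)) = 445538/9765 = 45.63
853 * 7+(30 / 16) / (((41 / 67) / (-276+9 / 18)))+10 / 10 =3363877 / 656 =5127.86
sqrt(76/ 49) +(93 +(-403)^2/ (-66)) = -156271/ 66 +2 * sqrt(19)/ 7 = -2366.50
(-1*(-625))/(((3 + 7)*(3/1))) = 125/6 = 20.83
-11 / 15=-0.73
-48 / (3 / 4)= -64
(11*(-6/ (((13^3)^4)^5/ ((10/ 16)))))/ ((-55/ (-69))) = -207/ 27457508690978757512784532813776270498148283323989466417785226545604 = -0.00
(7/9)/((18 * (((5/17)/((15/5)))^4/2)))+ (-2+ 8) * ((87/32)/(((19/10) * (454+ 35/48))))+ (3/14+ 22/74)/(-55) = 1381555280269453/1476896671250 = 935.44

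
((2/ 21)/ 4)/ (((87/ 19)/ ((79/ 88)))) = 1501/ 321552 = 0.00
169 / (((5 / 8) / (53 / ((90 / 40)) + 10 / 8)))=301834 / 45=6707.42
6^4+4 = 1300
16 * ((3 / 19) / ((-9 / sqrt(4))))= -0.56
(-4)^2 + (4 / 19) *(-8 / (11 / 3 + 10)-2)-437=-328383 / 779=-421.54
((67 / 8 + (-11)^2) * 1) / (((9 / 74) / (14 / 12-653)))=-16641305 / 24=-693387.71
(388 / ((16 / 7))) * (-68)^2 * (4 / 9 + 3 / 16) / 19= 17857021 / 684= 26106.76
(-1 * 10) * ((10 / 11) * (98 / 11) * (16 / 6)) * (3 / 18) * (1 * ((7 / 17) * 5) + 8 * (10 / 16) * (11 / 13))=-54488000 / 240669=-226.40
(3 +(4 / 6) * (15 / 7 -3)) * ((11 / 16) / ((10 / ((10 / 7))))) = 187 / 784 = 0.24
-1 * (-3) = 3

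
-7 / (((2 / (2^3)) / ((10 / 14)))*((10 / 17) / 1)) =-34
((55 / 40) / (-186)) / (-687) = 11 / 1022256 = 0.00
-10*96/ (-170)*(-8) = -768/ 17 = -45.18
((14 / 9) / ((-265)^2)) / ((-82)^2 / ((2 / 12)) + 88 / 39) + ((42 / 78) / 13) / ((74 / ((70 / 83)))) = 40608546740909 / 86023553625422400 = 0.00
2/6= 1/3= 0.33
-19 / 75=-0.25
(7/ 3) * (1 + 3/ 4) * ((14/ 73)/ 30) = 343/ 13140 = 0.03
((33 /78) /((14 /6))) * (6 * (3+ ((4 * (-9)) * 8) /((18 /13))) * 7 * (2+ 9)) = -223245 /13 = -17172.69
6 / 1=6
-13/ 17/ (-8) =13/ 136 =0.10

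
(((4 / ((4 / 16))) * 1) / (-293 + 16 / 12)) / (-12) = 4 / 875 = 0.00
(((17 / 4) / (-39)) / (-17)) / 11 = 1 / 1716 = 0.00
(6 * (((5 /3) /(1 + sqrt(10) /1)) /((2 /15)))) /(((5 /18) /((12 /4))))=-90 + 90 * sqrt(10)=194.60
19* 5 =95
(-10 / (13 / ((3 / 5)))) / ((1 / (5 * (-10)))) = 300 / 13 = 23.08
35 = 35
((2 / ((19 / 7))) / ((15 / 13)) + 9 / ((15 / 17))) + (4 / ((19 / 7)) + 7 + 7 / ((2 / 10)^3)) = 254879 / 285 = 894.31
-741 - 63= -804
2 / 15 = 0.13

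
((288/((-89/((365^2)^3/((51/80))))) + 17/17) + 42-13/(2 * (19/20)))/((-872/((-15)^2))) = 77634458086256766128025/25067384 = 3097030710753733.46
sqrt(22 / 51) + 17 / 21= 1.47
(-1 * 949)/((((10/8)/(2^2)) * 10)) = -7592/25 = -303.68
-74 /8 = -37 /4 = -9.25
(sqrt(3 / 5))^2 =3 / 5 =0.60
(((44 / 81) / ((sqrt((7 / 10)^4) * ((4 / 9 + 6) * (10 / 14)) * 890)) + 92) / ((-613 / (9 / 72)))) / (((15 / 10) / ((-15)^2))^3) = -701227500000 / 11075071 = -63315.85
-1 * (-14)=14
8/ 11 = 0.73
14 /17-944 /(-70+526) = -1208 /969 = -1.25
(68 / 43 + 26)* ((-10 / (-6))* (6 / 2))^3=148250 / 43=3447.67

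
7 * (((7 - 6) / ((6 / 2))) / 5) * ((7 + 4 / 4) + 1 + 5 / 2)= 161 / 30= 5.37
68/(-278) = -34/139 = -0.24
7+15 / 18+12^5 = 1493039 / 6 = 248839.83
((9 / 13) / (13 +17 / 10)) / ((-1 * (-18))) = 5 / 1911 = 0.00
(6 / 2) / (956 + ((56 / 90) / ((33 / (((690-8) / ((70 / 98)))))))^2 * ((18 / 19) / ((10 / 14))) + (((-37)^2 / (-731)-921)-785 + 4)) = -0.01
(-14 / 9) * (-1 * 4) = 56 / 9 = 6.22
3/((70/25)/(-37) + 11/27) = 14985/1657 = 9.04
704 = 704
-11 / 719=-0.02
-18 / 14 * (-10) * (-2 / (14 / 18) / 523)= -1620 / 25627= -0.06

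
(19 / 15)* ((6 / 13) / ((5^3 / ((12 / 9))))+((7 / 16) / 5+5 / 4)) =663157 / 390000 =1.70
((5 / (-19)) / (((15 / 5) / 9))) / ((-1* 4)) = 15 / 76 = 0.20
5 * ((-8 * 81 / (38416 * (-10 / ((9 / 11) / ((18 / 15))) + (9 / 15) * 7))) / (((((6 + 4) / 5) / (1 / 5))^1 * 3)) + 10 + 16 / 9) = 799152485 / 13570452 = 58.89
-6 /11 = -0.55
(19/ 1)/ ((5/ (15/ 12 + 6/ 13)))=1691/ 260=6.50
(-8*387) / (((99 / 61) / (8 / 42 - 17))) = 32066.46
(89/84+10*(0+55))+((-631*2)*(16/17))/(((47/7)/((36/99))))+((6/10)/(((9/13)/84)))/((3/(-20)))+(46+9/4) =49.65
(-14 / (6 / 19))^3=-2352637 / 27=-87134.70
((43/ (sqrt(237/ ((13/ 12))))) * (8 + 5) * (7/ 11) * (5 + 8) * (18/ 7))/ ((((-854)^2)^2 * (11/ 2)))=21801 * sqrt(1027)/ 2542224786237752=0.00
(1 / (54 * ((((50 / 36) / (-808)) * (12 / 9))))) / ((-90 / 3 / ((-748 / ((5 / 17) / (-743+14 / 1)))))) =312088788 / 625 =499342.06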